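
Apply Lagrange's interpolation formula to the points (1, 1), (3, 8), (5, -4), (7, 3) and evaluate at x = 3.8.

Lagrange interpolation formula:
P(x) = Σ yᵢ × Lᵢ(x)
where Lᵢ(x) = Π_{j≠i} (x - xⱼ)/(xᵢ - xⱼ)

L_0(3.8) = (3.8 - 3)/(1 - 3) × (3.8 - 5)/(1 - 5) × (3.8 - 7)/(1 - 7) = -0.064000
L_1(3.8) = (3.8 - 1)/(3 - 1) × (3.8 - 5)/(3 - 5) × (3.8 - 7)/(3 - 7) = 0.672000
L_2(3.8) = (3.8 - 1)/(5 - 1) × (3.8 - 3)/(5 - 3) × (3.8 - 7)/(5 - 7) = 0.448000
L_3(3.8) = (3.8 - 1)/(7 - 1) × (3.8 - 3)/(7 - 3) × (3.8 - 5)/(7 - 5) = -0.056000

P(3.8) = 1×L_0(3.8) + 8×L_1(3.8) + (-4)×L_2(3.8) + 3×L_3(3.8)
P(3.8) = 3.352000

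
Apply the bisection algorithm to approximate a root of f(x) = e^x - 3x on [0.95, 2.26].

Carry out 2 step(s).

f(x) = e^x - 3x
Initial interval: [0.95, 2.26]

Iteration 1:
  c_1 = (0.950000 + 2.260000)/2 = 1.605000
  f(c_1) = f(1.605000) = 0.162860
  f(a) × f(c) < 0, new interval: [0.950000, 1.605000]
Iteration 2:
  c_2 = (0.950000 + 1.605000)/2 = 1.277500
  f(c_2) = f(1.277500) = -0.244841
  f(a) × f(c) ≥ 0, new interval: [1.277500, 1.605000]

After 2 iteration(s), the approximation is c_2 = 1.277500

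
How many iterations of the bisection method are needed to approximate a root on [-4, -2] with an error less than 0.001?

We need (b-a)/2^n ≤ 0.001
(-2 - (-4))/2^n ≤ 0.001
2/2^n ≤ 0.001
2^n ≥ 2000
n ≥ log₂(2000) = 10.97
n ≥ 11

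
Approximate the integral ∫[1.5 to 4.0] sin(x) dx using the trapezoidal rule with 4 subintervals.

f(x) = sin(x)
a = 1.5, b = 4.0, n = 4
h = (b - a)/n = 0.625000

Trapezoidal rule: (h/2)[f(x₀) + 2f(x₁) + 2f(x₂) + ... + f(xₙ)]

x_0 = 1.5000, f(x_0) = 0.997495, coefficient = 1
x_1 = 2.1250, f(x_1) = 0.850320, coefficient = 2
x_2 = 2.7500, f(x_2) = 0.381661, coefficient = 2
x_3 = 3.3750, f(x_3) = -0.231294, coefficient = 2
x_4 = 4.0000, f(x_4) = -0.756802, coefficient = 1

I ≈ (0.625000/2) × 2.242066 = 0.700646
Exact value: 0.724381
Error: 0.023735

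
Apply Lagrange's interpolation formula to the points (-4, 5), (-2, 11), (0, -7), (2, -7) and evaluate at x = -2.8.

Lagrange interpolation formula:
P(x) = Σ yᵢ × Lᵢ(x)
where Lᵢ(x) = Π_{j≠i} (x - xⱼ)/(xᵢ - xⱼ)

L_0(-2.8) = (-2.8 - (-2))/(-4 - (-2)) × (-2.8 - 0)/(-4 - 0) × (-2.8 - 2)/(-4 - 2) = 0.224000
L_1(-2.8) = (-2.8 - (-4))/(-2 - (-4)) × (-2.8 - 0)/(-2 - 0) × (-2.8 - 2)/(-2 - 2) = 1.008000
L_2(-2.8) = (-2.8 - (-4))/(0 - (-4)) × (-2.8 - (-2))/(0 - (-2)) × (-2.8 - 2)/(0 - 2) = -0.288000
L_3(-2.8) = (-2.8 - (-4))/(2 - (-4)) × (-2.8 - (-2))/(2 - (-2)) × (-2.8 - 0)/(2 - 0) = 0.056000

P(-2.8) = 5×L_0(-2.8) + 11×L_1(-2.8) + (-7)×L_2(-2.8) + (-7)×L_3(-2.8)
P(-2.8) = 13.832000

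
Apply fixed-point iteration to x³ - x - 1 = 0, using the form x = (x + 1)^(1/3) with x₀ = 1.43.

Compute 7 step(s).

Equation: x³ - x - 1 = 0
Fixed-point form: x = (x + 1)^(1/3)
x₀ = 1.43

x_1 = g(1.430000) = 1.344421
x_2 = g(1.344421) = 1.328450
x_3 = g(1.328450) = 1.325426
x_4 = g(1.325426) = 1.324853
x_5 = g(1.324853) = 1.324744
x_6 = g(1.324744) = 1.324723
x_7 = g(1.324723) = 1.324719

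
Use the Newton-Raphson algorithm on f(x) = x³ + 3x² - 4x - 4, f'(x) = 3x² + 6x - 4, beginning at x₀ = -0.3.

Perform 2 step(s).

f(x) = x³ + 3x² - 4x - 4
f'(x) = 3x² + 6x - 4
x₀ = -0.3

Newton-Raphson formula: x_{n+1} = x_n - f(x_n)/f'(x_n)

Iteration 1:
  f(-0.300000) = -2.557000
  f'(-0.300000) = -5.530000
  x_1 = -0.300000 - (-2.557000)/(-5.530000) = -0.762387
Iteration 2:
  f(-0.762387) = 0.350124
  f'(-0.762387) = -6.830620
  x_2 = -0.762387 - 0.350124/(-6.830620) = -0.711129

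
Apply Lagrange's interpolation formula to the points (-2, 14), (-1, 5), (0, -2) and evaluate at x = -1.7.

Lagrange interpolation formula:
P(x) = Σ yᵢ × Lᵢ(x)
where Lᵢ(x) = Π_{j≠i} (x - xⱼ)/(xᵢ - xⱼ)

L_0(-1.7) = (-1.7 - (-1))/(-2 - (-1)) × (-1.7 - 0)/(-2 - 0) = 0.595000
L_1(-1.7) = (-1.7 - (-2))/(-1 - (-2)) × (-1.7 - 0)/(-1 - 0) = 0.510000
L_2(-1.7) = (-1.7 - (-2))/(0 - (-2)) × (-1.7 - (-1))/(0 - (-1)) = -0.105000

P(-1.7) = 14×L_0(-1.7) + 5×L_1(-1.7) + (-2)×L_2(-1.7)
P(-1.7) = 11.090000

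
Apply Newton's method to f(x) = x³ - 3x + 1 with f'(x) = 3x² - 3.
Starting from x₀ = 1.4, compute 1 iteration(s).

f(x) = x³ - 3x + 1
f'(x) = 3x² - 3
x₀ = 1.4

Newton-Raphson formula: x_{n+1} = x_n - f(x_n)/f'(x_n)

Iteration 1:
  f(1.400000) = -0.456000
  f'(1.400000) = 2.880000
  x_1 = 1.400000 - (-0.456000)/2.880000 = 1.558333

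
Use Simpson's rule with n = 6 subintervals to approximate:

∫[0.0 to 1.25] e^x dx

f(x) = e^x
a = 0.0, b = 1.25, n = 6
h = (b - a)/n = 0.208333

Simpson's rule: (h/3)[f(x₀) + 4f(x₁) + 2f(x₂) + ... + f(xₙ)]

x_0 = 0.0000, f(x_0) = 1.000000, coefficient = 1
x_1 = 0.2083, f(x_1) = 1.231624, coefficient = 4
x_2 = 0.4167, f(x_2) = 1.516897, coefficient = 2
x_3 = 0.6250, f(x_3) = 1.868246, coefficient = 4
x_4 = 0.8333, f(x_4) = 2.300976, coefficient = 2
x_5 = 1.0417, f(x_5) = 2.833936, coefficient = 4
x_6 = 1.2500, f(x_6) = 3.490343, coefficient = 1

I ≈ (0.208333/3) × 35.861312 = 2.490369
Exact value: 2.490343
Error: 0.000026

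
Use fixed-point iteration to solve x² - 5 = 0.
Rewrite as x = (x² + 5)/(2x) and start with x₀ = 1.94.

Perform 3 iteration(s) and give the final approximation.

Equation: x² - 5 = 0
Fixed-point form: x = (x² + 5)/(2x)
x₀ = 1.94

x_1 = g(1.940000) = 2.258660
x_2 = g(2.258660) = 2.236181
x_3 = g(2.236181) = 2.236068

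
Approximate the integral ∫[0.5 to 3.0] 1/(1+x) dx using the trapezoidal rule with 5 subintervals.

f(x) = 1/(1+x)
a = 0.5, b = 3.0, n = 5
h = (b - a)/n = 0.500000

Trapezoidal rule: (h/2)[f(x₀) + 2f(x₁) + 2f(x₂) + ... + f(xₙ)]

x_0 = 0.5000, f(x_0) = 0.666667, coefficient = 1
x_1 = 1.0000, f(x_1) = 0.500000, coefficient = 2
x_2 = 1.5000, f(x_2) = 0.400000, coefficient = 2
x_3 = 2.0000, f(x_3) = 0.333333, coefficient = 2
x_4 = 2.5000, f(x_4) = 0.285714, coefficient = 2
x_5 = 3.0000, f(x_5) = 0.250000, coefficient = 1

I ≈ (0.500000/2) × 3.954762 = 0.988690
Exact value: 0.980829
Error: 0.007861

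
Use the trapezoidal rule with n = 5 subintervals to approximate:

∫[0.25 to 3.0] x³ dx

f(x) = x³
a = 0.25, b = 3.0, n = 5
h = (b - a)/n = 0.550000

Trapezoidal rule: (h/2)[f(x₀) + 2f(x₁) + 2f(x₂) + ... + f(xₙ)]

x_0 = 0.2500, f(x_0) = 0.015625, coefficient = 1
x_1 = 0.8000, f(x_1) = 0.512000, coefficient = 2
x_2 = 1.3500, f(x_2) = 2.460375, coefficient = 2
x_3 = 1.9000, f(x_3) = 6.859000, coefficient = 2
x_4 = 2.4500, f(x_4) = 14.706125, coefficient = 2
x_5 = 3.0000, f(x_5) = 27.000000, coefficient = 1

I ≈ (0.550000/2) × 76.090625 = 20.924922
Exact value: 20.249023
Error: 0.675898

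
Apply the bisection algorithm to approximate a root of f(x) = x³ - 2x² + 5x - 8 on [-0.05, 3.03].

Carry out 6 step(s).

f(x) = x³ - 2x² + 5x - 8
Initial interval: [-0.05, 3.03]

Iteration 1:
  c_1 = (-0.050000 + 3.030000)/2 = 1.490000
  f(c_1) = f(1.490000) = -1.682251
  f(a) × f(c) ≥ 0, new interval: [1.490000, 3.030000]
Iteration 2:
  c_2 = (1.490000 + 3.030000)/2 = 2.260000
  f(c_2) = f(2.260000) = 4.627976
  f(a) × f(c) < 0, new interval: [1.490000, 2.260000]
Iteration 3:
  c_3 = (1.490000 + 2.260000)/2 = 1.875000
  f(c_3) = f(1.875000) = 0.935547
  f(a) × f(c) < 0, new interval: [1.490000, 1.875000]
Iteration 4:
  c_4 = (1.490000 + 1.875000)/2 = 1.682500
  f(c_4) = f(1.682500) = -0.486281
  f(a) × f(c) ≥ 0, new interval: [1.682500, 1.875000]
Iteration 5:
  c_5 = (1.682500 + 1.875000)/2 = 1.778750
  f(c_5) = f(1.778750) = 0.193726
  f(a) × f(c) < 0, new interval: [1.682500, 1.778750]
Iteration 6:
  c_6 = (1.682500 + 1.778750)/2 = 1.730625
  f(c_6) = f(1.730625) = -0.153670
  f(a) × f(c) ≥ 0, new interval: [1.730625, 1.778750]

After 6 iteration(s), the approximation is c_6 = 1.730625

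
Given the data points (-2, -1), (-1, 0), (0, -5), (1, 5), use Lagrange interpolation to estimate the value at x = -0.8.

Lagrange interpolation formula:
P(x) = Σ yᵢ × Lᵢ(x)
where Lᵢ(x) = Π_{j≠i} (x - xⱼ)/(xᵢ - xⱼ)

L_0(-0.8) = (-0.8 - (-1))/(-2 - (-1)) × (-0.8 - 0)/(-2 - 0) × (-0.8 - 1)/(-2 - 1) = -0.048000
L_1(-0.8) = (-0.8 - (-2))/(-1 - (-2)) × (-0.8 - 0)/(-1 - 0) × (-0.8 - 1)/(-1 - 1) = 0.864000
L_2(-0.8) = (-0.8 - (-2))/(0 - (-2)) × (-0.8 - (-1))/(0 - (-1)) × (-0.8 - 1)/(0 - 1) = 0.216000
L_3(-0.8) = (-0.8 - (-2))/(1 - (-2)) × (-0.8 - (-1))/(1 - (-1)) × (-0.8 - 0)/(1 - 0) = -0.032000

P(-0.8) = (-1)×L_0(-0.8) + 0×L_1(-0.8) + (-5)×L_2(-0.8) + 5×L_3(-0.8)
P(-0.8) = -1.192000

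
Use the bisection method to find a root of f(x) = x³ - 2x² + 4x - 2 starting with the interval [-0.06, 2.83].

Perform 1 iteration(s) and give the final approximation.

f(x) = x³ - 2x² + 4x - 2
Initial interval: [-0.06, 2.83]

Iteration 1:
  c_1 = (-0.060000 + 2.830000)/2 = 1.385000
  f(c_1) = f(1.385000) = 2.360292
  f(a) × f(c) < 0, new interval: [-0.060000, 1.385000]

After 1 iteration(s), the approximation is c_1 = 1.385000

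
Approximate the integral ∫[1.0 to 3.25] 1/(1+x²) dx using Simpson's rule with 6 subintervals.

f(x) = 1/(1+x²)
a = 1.0, b = 3.25, n = 6
h = (b - a)/n = 0.375000

Simpson's rule: (h/3)[f(x₀) + 4f(x₁) + 2f(x₂) + ... + f(xₙ)]

x_0 = 1.0000, f(x_0) = 0.500000, coefficient = 1
x_1 = 1.3750, f(x_1) = 0.345946, coefficient = 4
x_2 = 1.7500, f(x_2) = 0.246154, coefficient = 2
x_3 = 2.1250, f(x_3) = 0.181303, coefficient = 4
x_4 = 2.5000, f(x_4) = 0.137931, coefficient = 2
x_5 = 2.8750, f(x_5) = 0.107926, coefficient = 4
x_6 = 3.2500, f(x_6) = 0.086486, coefficient = 1

I ≈ (0.375000/3) × 3.895356 = 0.486919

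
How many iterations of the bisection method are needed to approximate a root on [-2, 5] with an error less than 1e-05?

We need (b-a)/2^n ≤ 1e-05
(5 - (-2))/2^n ≤ 1e-05
7/2^n ≤ 1e-05
2^n ≥ 700000
n ≥ log₂(700000) = 19.42
n ≥ 20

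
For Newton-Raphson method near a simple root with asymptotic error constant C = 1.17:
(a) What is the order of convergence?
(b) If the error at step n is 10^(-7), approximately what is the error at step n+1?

(a) Newton-Raphson has quadratic (order 2) convergence near simple roots.
    This means |e_{n+1}| ≈ C|e_n|².

(b) With |e_n| = 10^(-7) and C = 1.17:
    |e_{n+1}| ≈ 1.17 × (10^(-7))² = 1.17 × 10^(-14)

(a) 2 (quadratic); (b) |e_{n+1}| ≈ 1.170e-14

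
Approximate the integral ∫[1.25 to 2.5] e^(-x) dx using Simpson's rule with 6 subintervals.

f(x) = e^(-x)
a = 1.25, b = 2.5, n = 6
h = (b - a)/n = 0.208333

Simpson's rule: (h/3)[f(x₀) + 4f(x₁) + 2f(x₂) + ... + f(xₙ)]

x_0 = 1.2500, f(x_0) = 0.286505, coefficient = 1
x_1 = 1.4583, f(x_1) = 0.232624, coefficient = 4
x_2 = 1.6667, f(x_2) = 0.188876, coefficient = 2
x_3 = 1.8750, f(x_3) = 0.153355, coefficient = 4
x_4 = 2.0833, f(x_4) = 0.124514, coefficient = 2
x_5 = 2.2917, f(x_5) = 0.101098, coefficient = 4
x_6 = 2.5000, f(x_6) = 0.082085, coefficient = 1

I ≈ (0.208333/3) × 2.943676 = 0.204422
Exact value: 0.204420
Error: 0.000002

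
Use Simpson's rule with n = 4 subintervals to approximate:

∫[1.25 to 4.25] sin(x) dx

f(x) = sin(x)
a = 1.25, b = 4.25, n = 4
h = (b - a)/n = 0.750000

Simpson's rule: (h/3)[f(x₀) + 4f(x₁) + 2f(x₂) + ... + f(xₙ)]

x_0 = 1.2500, f(x_0) = 0.948985, coefficient = 1
x_1 = 2.0000, f(x_1) = 0.909297, coefficient = 4
x_2 = 2.7500, f(x_2) = 0.381661, coefficient = 2
x_3 = 3.5000, f(x_3) = -0.350783, coefficient = 4
x_4 = 4.2500, f(x_4) = -0.894989, coefficient = 1

I ≈ (0.750000/3) × 3.051374 = 0.762844
Exact value: 0.761410
Error: 0.001434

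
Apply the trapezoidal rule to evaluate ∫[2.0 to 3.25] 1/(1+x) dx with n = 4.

f(x) = 1/(1+x)
a = 2.0, b = 3.25, n = 4
h = (b - a)/n = 0.312500

Trapezoidal rule: (h/2)[f(x₀) + 2f(x₁) + 2f(x₂) + ... + f(xₙ)]

x_0 = 2.0000, f(x_0) = 0.333333, coefficient = 1
x_1 = 2.3125, f(x_1) = 0.301887, coefficient = 2
x_2 = 2.6250, f(x_2) = 0.275862, coefficient = 2
x_3 = 2.9375, f(x_3) = 0.253968, coefficient = 2
x_4 = 3.2500, f(x_4) = 0.235294, coefficient = 1

I ≈ (0.312500/2) × 2.232062 = 0.348760
Exact value: 0.348307
Error: 0.000453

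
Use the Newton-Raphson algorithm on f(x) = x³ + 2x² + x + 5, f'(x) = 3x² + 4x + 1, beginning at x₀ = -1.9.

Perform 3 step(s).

f(x) = x³ + 2x² + x + 5
f'(x) = 3x² + 4x + 1
x₀ = -1.9

Newton-Raphson formula: x_{n+1} = x_n - f(x_n)/f'(x_n)

Iteration 1:
  f(-1.900000) = 3.461000
  f'(-1.900000) = 4.230000
  x_1 = -1.900000 - 3.461000/4.230000 = -2.718203
Iteration 2:
  f(-2.718203) = -3.024741
  f'(-2.718203) = 12.293074
  x_2 = -2.718203 - (-3.024741)/12.293074 = -2.472151
Iteration 3:
  f(-2.472151) = -0.357715
  f'(-2.472151) = 9.445986
  x_3 = -2.472151 - (-0.357715)/9.445986 = -2.434281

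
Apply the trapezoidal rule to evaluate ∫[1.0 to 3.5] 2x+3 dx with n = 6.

f(x) = 2x+3
a = 1.0, b = 3.5, n = 6
h = (b - a)/n = 0.416667

Trapezoidal rule: (h/2)[f(x₀) + 2f(x₁) + 2f(x₂) + ... + f(xₙ)]

x_0 = 1.0000, f(x_0) = 5.000000, coefficient = 1
x_1 = 1.4167, f(x_1) = 5.833333, coefficient = 2
x_2 = 1.8333, f(x_2) = 6.666667, coefficient = 2
x_3 = 2.2500, f(x_3) = 7.500000, coefficient = 2
x_4 = 2.6667, f(x_4) = 8.333333, coefficient = 2
x_5 = 3.0833, f(x_5) = 9.166667, coefficient = 2
x_6 = 3.5000, f(x_6) = 10.000000, coefficient = 1

I ≈ (0.416667/2) × 90.000000 = 18.750000
Exact value: 18.750000
Error: 0.000000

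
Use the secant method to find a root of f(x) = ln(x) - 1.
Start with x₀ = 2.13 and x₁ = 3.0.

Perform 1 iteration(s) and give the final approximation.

f(x) = ln(x) - 1
x₀ = 2.13, x₁ = 3.0

Secant formula: x_{n+1} = x_n - f(x_n)(x_n - x_{n-1})/(f(x_n) - f(x_{n-1}))

Iteration 1:
  f(2.130000) = -0.243878
  f(3.000000) = 0.098612
  x_2 = 3.000000 - 0.098612×(3.000000 - 2.130000)/(0.098612 - (-0.243878))
       = 2.749503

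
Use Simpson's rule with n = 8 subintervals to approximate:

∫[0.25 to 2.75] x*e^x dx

f(x) = x*e^x
a = 0.25, b = 2.75, n = 8
h = (b - a)/n = 0.312500

Simpson's rule: (h/3)[f(x₀) + 4f(x₁) + 2f(x₂) + ... + f(xₙ)]

x_0 = 0.2500, f(x_0) = 0.321006, coefficient = 1
x_1 = 0.5625, f(x_1) = 0.987218, coefficient = 4
x_2 = 0.8750, f(x_2) = 2.099016, coefficient = 2
x_3 = 1.1875, f(x_3) = 3.893663, coefficient = 4
x_4 = 1.5000, f(x_4) = 6.722534, coefficient = 2
x_5 = 1.8125, f(x_5) = 11.102909, coefficient = 4
x_6 = 2.1250, f(x_6) = 17.792407, coefficient = 2
x_7 = 2.4375, f(x_7) = 27.895710, coefficient = 4
x_8 = 2.7500, f(x_8) = 43.017238, coefficient = 1

I ≈ (0.312500/3) × 272.084156 = 28.342100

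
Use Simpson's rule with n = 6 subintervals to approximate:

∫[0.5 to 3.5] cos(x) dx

f(x) = cos(x)
a = 0.5, b = 3.5, n = 6
h = (b - a)/n = 0.500000

Simpson's rule: (h/3)[f(x₀) + 4f(x₁) + 2f(x₂) + ... + f(xₙ)]

x_0 = 0.5000, f(x_0) = 0.877583, coefficient = 1
x_1 = 1.0000, f(x_1) = 0.540302, coefficient = 4
x_2 = 1.5000, f(x_2) = 0.070737, coefficient = 2
x_3 = 2.0000, f(x_3) = -0.416147, coefficient = 4
x_4 = 2.5000, f(x_4) = -0.801144, coefficient = 2
x_5 = 3.0000, f(x_5) = -0.989992, coefficient = 4
x_6 = 3.5000, f(x_6) = -0.936457, coefficient = 1

I ≈ (0.500000/3) × -4.983035 = -0.830506
Exact value: -0.830209
Error: 0.000297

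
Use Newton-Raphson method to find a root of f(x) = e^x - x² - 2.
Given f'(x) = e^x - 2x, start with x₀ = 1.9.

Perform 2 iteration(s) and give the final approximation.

f(x) = e^x - x² - 2
f'(x) = e^x - 2x
x₀ = 1.9

Newton-Raphson formula: x_{n+1} = x_n - f(x_n)/f'(x_n)

Iteration 1:
  f(1.900000) = 1.075894
  f'(1.900000) = 2.885894
  x_1 = 1.900000 - 1.075894/2.885894 = 1.527189
Iteration 2:
  f(1.527189) = 0.272906
  f'(1.527189) = 1.550834
  x_2 = 1.527189 - 0.272906/1.550834 = 1.351215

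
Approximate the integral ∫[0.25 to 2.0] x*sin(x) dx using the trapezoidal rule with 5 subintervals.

f(x) = x*sin(x)
a = 0.25, b = 2.0, n = 5
h = (b - a)/n = 0.350000

Trapezoidal rule: (h/2)[f(x₀) + 2f(x₁) + 2f(x₂) + ... + f(xₙ)]

x_0 = 0.2500, f(x_0) = 0.061851, coefficient = 1
x_1 = 0.6000, f(x_1) = 0.338785, coefficient = 2
x_2 = 0.9500, f(x_2) = 0.772745, coefficient = 2
x_3 = 1.3000, f(x_3) = 1.252626, coefficient = 2
x_4 = 1.6500, f(x_4) = 1.644827, coefficient = 2
x_5 = 2.0000, f(x_5) = 1.818595, coefficient = 1

I ≈ (0.350000/2) × 9.898412 = 1.732222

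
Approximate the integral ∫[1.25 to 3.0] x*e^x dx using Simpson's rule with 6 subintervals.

f(x) = x*e^x
a = 1.25, b = 3.0, n = 6
h = (b - a)/n = 0.291667

Simpson's rule: (h/3)[f(x₀) + 4f(x₁) + 2f(x₂) + ... + f(xₙ)]

x_0 = 1.2500, f(x_0) = 4.362929, coefficient = 1
x_1 = 1.5417, f(x_1) = 7.203239, coefficient = 4
x_2 = 1.8333, f(x_2) = 11.466952, coefficient = 2
x_3 = 2.1250, f(x_3) = 17.792407, coefficient = 4
x_4 = 2.4167, f(x_4) = 27.087053, coefficient = 2
x_5 = 2.7083, f(x_5) = 40.636504, coefficient = 4
x_6 = 3.0000, f(x_6) = 60.256611, coefficient = 1

I ≈ (0.291667/3) × 404.256147 = 39.302681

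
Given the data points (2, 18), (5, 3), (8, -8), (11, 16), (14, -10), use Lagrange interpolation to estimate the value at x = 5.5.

Lagrange interpolation formula:
P(x) = Σ yᵢ × Lᵢ(x)
where Lᵢ(x) = Π_{j≠i} (x - xⱼ)/(xᵢ - xⱼ)

L_0(5.5) = (5.5 - 5)/(2 - 5) × (5.5 - 8)/(2 - 8) × (5.5 - 11)/(2 - 11) × (5.5 - 14)/(2 - 14) = -0.030060
L_1(5.5) = (5.5 - 2)/(5 - 2) × (5.5 - 8)/(5 - 8) × (5.5 - 11)/(5 - 11) × (5.5 - 14)/(5 - 14) = 0.841692
L_2(5.5) = (5.5 - 2)/(8 - 2) × (5.5 - 5)/(8 - 5) × (5.5 - 11)/(8 - 11) × (5.5 - 14)/(8 - 14) = 0.252508
L_3(5.5) = (5.5 - 2)/(11 - 2) × (5.5 - 5)/(11 - 5) × (5.5 - 8)/(11 - 8) × (5.5 - 14)/(11 - 14) = -0.076517
L_4(5.5) = (5.5 - 2)/(14 - 2) × (5.5 - 5)/(14 - 5) × (5.5 - 8)/(14 - 8) × (5.5 - 11)/(14 - 11) = 0.012378

P(5.5) = 18×L_0(5.5) + 3×L_1(5.5) + (-8)×L_2(5.5) + 16×L_3(5.5) + (-10)×L_4(5.5)
P(5.5) = -1.384131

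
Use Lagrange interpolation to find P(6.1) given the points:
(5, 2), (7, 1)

Lagrange interpolation formula:
P(x) = Σ yᵢ × Lᵢ(x)
where Lᵢ(x) = Π_{j≠i} (x - xⱼ)/(xᵢ - xⱼ)

L_0(6.1) = (6.1 - 7)/(5 - 7) = 0.450000
L_1(6.1) = (6.1 - 5)/(7 - 5) = 0.550000

P(6.1) = 2×L_0(6.1) + 1×L_1(6.1)
P(6.1) = 1.450000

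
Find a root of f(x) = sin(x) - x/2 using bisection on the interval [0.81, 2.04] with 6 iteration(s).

f(x) = sin(x) - x/2
Initial interval: [0.81, 2.04]

Iteration 1:
  c_1 = (0.810000 + 2.040000)/2 = 1.425000
  f(c_1) = f(1.425000) = 0.276891
  f(a) × f(c) ≥ 0, new interval: [1.425000, 2.040000]
Iteration 2:
  c_2 = (1.425000 + 2.040000)/2 = 1.732500
  f(c_2) = f(1.732500) = 0.120704
  f(a) × f(c) ≥ 0, new interval: [1.732500, 2.040000]
Iteration 3:
  c_3 = (1.732500 + 2.040000)/2 = 1.886250
  f(c_3) = f(1.886250) = 0.007531
  f(a) × f(c) ≥ 0, new interval: [1.886250, 2.040000]
Iteration 4:
  c_4 = (1.886250 + 2.040000)/2 = 1.963125
  f(c_4) = f(1.963125) = -0.057541
  f(a) × f(c) < 0, new interval: [1.886250, 1.963125]
Iteration 5:
  c_5 = (1.886250 + 1.963125)/2 = 1.924688
  f(c_5) = f(1.924688) = -0.024312
  f(a) × f(c) < 0, new interval: [1.886250, 1.924688]
Iteration 6:
  c_6 = (1.886250 + 1.924688)/2 = 1.905469
  f(c_6) = f(1.905469) = -0.008216
  f(a) × f(c) < 0, new interval: [1.886250, 1.905469]

After 6 iteration(s), the approximation is c_6 = 1.905469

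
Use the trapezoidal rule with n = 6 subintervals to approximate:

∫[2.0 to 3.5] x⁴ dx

f(x) = x⁴
a = 2.0, b = 3.5, n = 6
h = (b - a)/n = 0.250000

Trapezoidal rule: (h/2)[f(x₀) + 2f(x₁) + 2f(x₂) + ... + f(xₙ)]

x_0 = 2.0000, f(x_0) = 16.000000, coefficient = 1
x_1 = 2.2500, f(x_1) = 25.628906, coefficient = 2
x_2 = 2.5000, f(x_2) = 39.062500, coefficient = 2
x_3 = 2.7500, f(x_3) = 57.191406, coefficient = 2
x_4 = 3.0000, f(x_4) = 81.000000, coefficient = 2
x_5 = 3.2500, f(x_5) = 111.566406, coefficient = 2
x_6 = 3.5000, f(x_6) = 150.062500, coefficient = 1

I ≈ (0.250000/2) × 794.960938 = 99.370117
Exact value: 98.643750
Error: 0.726367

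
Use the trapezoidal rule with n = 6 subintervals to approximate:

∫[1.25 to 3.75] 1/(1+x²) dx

f(x) = 1/(1+x²)
a = 1.25, b = 3.75, n = 6
h = (b - a)/n = 0.416667

Trapezoidal rule: (h/2)[f(x₀) + 2f(x₁) + 2f(x₂) + ... + f(xₙ)]

x_0 = 1.2500, f(x_0) = 0.390244, coefficient = 1
x_1 = 1.6667, f(x_1) = 0.264706, coefficient = 2
x_2 = 2.0833, f(x_2) = 0.187256, coefficient = 2
x_3 = 2.5000, f(x_3) = 0.137931, coefficient = 2
x_4 = 2.9167, f(x_4) = 0.105186, coefficient = 2
x_5 = 3.3333, f(x_5) = 0.082569, coefficient = 2
x_6 = 3.7500, f(x_6) = 0.066390, coefficient = 1

I ≈ (0.416667/2) × 2.011930 = 0.419152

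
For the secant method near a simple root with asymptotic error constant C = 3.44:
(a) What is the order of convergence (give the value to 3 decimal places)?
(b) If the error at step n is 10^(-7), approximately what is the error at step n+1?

(a) Secant method has superlinear convergence with order φ = (1+√5)/2 ≈ 1.618.
    This means |e_{n+1}| ≈ C|e_n|^1.618.

(b) With |e_n| = 10^(-7) and C = 3.44:
    |e_{n+1}| ≈ 3.44 × (10^(-7))^1.618 = 3.44 × 10^(-11.33)

(a) ≈ 1.618 (golden ratio); (b) |e_{n+1}| ≈ 1.623e-11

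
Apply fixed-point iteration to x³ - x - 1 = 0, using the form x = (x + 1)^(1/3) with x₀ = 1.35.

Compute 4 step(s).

Equation: x³ - x - 1 = 0
Fixed-point form: x = (x + 1)^(1/3)
x₀ = 1.35

x_1 = g(1.350000) = 1.329503
x_2 = g(1.329503) = 1.325626
x_3 = g(1.325626) = 1.324890
x_4 = g(1.324890) = 1.324751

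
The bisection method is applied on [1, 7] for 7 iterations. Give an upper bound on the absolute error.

Bisection error bound: |error| ≤ (b-a)/2^n
|error| ≤ (7 - 1)/2^7 = 6/2^7
|error| ≤ 0.0468750000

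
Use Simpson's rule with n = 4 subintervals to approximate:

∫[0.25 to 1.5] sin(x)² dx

f(x) = sin(x)²
a = 0.25, b = 1.5, n = 4
h = (b - a)/n = 0.312500

Simpson's rule: (h/3)[f(x₀) + 4f(x₁) + 2f(x₂) + ... + f(xₙ)]

x_0 = 0.2500, f(x_0) = 0.061209, coefficient = 1
x_1 = 0.5625, f(x_1) = 0.284412, coefficient = 4
x_2 = 0.8750, f(x_2) = 0.589123, coefficient = 2
x_3 = 1.1875, f(x_3) = 0.860139, coefficient = 4
x_4 = 1.5000, f(x_4) = 0.994996, coefficient = 1

I ≈ (0.312500/3) × 6.812655 = 0.709652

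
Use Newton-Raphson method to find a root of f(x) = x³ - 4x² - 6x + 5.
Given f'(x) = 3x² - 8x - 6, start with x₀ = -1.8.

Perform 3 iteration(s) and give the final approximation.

f(x) = x³ - 4x² - 6x + 5
f'(x) = 3x² - 8x - 6
x₀ = -1.8

Newton-Raphson formula: x_{n+1} = x_n - f(x_n)/f'(x_n)

Iteration 1:
  f(-1.800000) = -2.992000
  f'(-1.800000) = 18.120000
  x_1 = -1.800000 - (-2.992000)/18.120000 = -1.634879
Iteration 2:
  f(-1.634879) = -0.251790
  f'(-1.634879) = 15.097513
  x_2 = -1.634879 - (-0.251790)/15.097513 = -1.618201
Iteration 3:
  f(-1.618201) = -0.002472
  f'(-1.618201) = 14.801332
  x_3 = -1.618201 - (-0.002472)/14.801332 = -1.618034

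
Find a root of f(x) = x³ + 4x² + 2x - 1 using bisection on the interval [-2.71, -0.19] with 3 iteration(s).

f(x) = x³ + 4x² + 2x - 1
Initial interval: [-2.71, -0.19]

Iteration 1:
  c_1 = (-2.710000 + (-0.190000))/2 = -1.450000
  f(c_1) = f(-1.450000) = 1.461375
  f(a) × f(c) ≥ 0, new interval: [-1.450000, -0.190000]
Iteration 2:
  c_2 = (-1.450000 + (-0.190000))/2 = -0.820000
  f(c_2) = f(-0.820000) = -0.501768
  f(a) × f(c) < 0, new interval: [-1.450000, -0.820000]
Iteration 3:
  c_3 = (-1.450000 + (-0.820000))/2 = -1.135000
  f(c_3) = f(-1.135000) = 0.420765
  f(a) × f(c) ≥ 0, new interval: [-1.135000, -0.820000]

After 3 iteration(s), the approximation is c_3 = -1.135000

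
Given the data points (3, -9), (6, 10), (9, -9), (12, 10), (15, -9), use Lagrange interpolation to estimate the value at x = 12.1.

Lagrange interpolation formula:
P(x) = Σ yᵢ × Lᵢ(x)
where Lᵢ(x) = Π_{j≠i} (x - xⱼ)/(xᵢ - xⱼ)

L_0(12.1) = (12.1 - 6)/(3 - 6) × (12.1 - 9)/(3 - 9) × (12.1 - 12)/(3 - 12) × (12.1 - 15)/(3 - 15) = -0.002821
L_1(12.1) = (12.1 - 3)/(6 - 3) × (12.1 - 9)/(6 - 9) × (12.1 - 12)/(6 - 12) × (12.1 - 15)/(6 - 15) = 0.016833
L_2(12.1) = (12.1 - 3)/(9 - 3) × (12.1 - 6)/(9 - 6) × (12.1 - 12)/(9 - 12) × (12.1 - 15)/(9 - 15) = -0.049685
L_3(12.1) = (12.1 - 3)/(12 - 3) × (12.1 - 6)/(12 - 6) × (12.1 - 9)/(12 - 9) × (12.1 - 15)/(12 - 15) = 1.026821
L_4(12.1) = (12.1 - 3)/(15 - 3) × (12.1 - 6)/(15 - 6) × (12.1 - 9)/(15 - 9) × (12.1 - 12)/(15 - 12) = 0.008852

P(12.1) = (-9)×L_0(12.1) + 10×L_1(12.1) + (-9)×L_2(12.1) + 10×L_3(12.1) + (-9)×L_4(12.1)
P(12.1) = 10.829424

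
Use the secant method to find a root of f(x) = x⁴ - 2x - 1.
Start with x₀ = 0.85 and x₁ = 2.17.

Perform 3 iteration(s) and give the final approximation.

f(x) = x⁴ - 2x - 1
x₀ = 0.85, x₁ = 2.17

Secant formula: x_{n+1} = x_n - f(x_n)(x_n - x_{n-1})/(f(x_n) - f(x_{n-1}))

Iteration 1:
  f(0.850000) = -2.177994
  f(2.170000) = 16.833739
  x_2 = 2.170000 - 16.833739×(2.170000 - 0.850000)/(16.833739 - (-2.177994))
       = 1.001220
Iteration 2:
  f(2.170000) = 16.833739
  f(1.001220) = -1.997551
  x_3 = 1.001220 - (-1.997551)×(1.001220 - 2.170000)/(-1.997551 - 16.833739)
       = 1.125200
Iteration 3:
  f(1.001220) = -1.997551
  f(1.125200) = -1.647455
  x_4 = 1.125200 - (-1.647455)×(1.125200 - 1.001220)/(-1.647455 - (-1.997551))
       = 1.708614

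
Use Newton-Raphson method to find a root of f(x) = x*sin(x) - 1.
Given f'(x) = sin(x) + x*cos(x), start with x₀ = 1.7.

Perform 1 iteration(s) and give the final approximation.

f(x) = x*sin(x) - 1
f'(x) = sin(x) + x*cos(x)
x₀ = 1.7

Newton-Raphson formula: x_{n+1} = x_n - f(x_n)/f'(x_n)

Iteration 1:
  f(1.700000) = 0.685830
  f'(1.700000) = 0.772629
  x_1 = 1.700000 - 0.685830/0.772629 = 0.812342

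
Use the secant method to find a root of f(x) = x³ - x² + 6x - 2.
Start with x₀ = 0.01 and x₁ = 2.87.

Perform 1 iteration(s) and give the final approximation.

f(x) = x³ - x² + 6x - 2
x₀ = 0.01, x₁ = 2.87

Secant formula: x_{n+1} = x_n - f(x_n)(x_n - x_{n-1})/(f(x_n) - f(x_{n-1}))

Iteration 1:
  f(0.010000) = -1.940099
  f(2.870000) = 30.623003
  x_2 = 2.870000 - 30.623003×(2.870000 - 0.010000)/(30.623003 - (-1.940099))
       = 0.180398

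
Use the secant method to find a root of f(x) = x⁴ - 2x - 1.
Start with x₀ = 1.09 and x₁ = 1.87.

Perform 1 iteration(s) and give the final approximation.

f(x) = x⁴ - 2x - 1
x₀ = 1.09, x₁ = 1.87

Secant formula: x_{n+1} = x_n - f(x_n)(x_n - x_{n-1})/(f(x_n) - f(x_{n-1}))

Iteration 1:
  f(1.090000) = -1.768418
  f(1.870000) = 7.488310
  x_2 = 1.870000 - 7.488310×(1.870000 - 1.090000)/(7.488310 - (-1.768418))
       = 1.239012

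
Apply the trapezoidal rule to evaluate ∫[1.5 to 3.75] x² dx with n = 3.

f(x) = x²
a = 1.5, b = 3.75, n = 3
h = (b - a)/n = 0.750000

Trapezoidal rule: (h/2)[f(x₀) + 2f(x₁) + 2f(x₂) + ... + f(xₙ)]

x_0 = 1.5000, f(x_0) = 2.250000, coefficient = 1
x_1 = 2.2500, f(x_1) = 5.062500, coefficient = 2
x_2 = 3.0000, f(x_2) = 9.000000, coefficient = 2
x_3 = 3.7500, f(x_3) = 14.062500, coefficient = 1

I ≈ (0.750000/2) × 44.437500 = 16.664062
Exact value: 16.453125
Error: 0.210938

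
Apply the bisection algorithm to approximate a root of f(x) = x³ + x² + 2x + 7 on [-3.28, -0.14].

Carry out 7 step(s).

f(x) = x³ + x² + 2x + 7
Initial interval: [-3.28, -0.14]

Iteration 1:
  c_1 = (-3.280000 + (-0.140000))/2 = -1.710000
  f(c_1) = f(-1.710000) = 1.503889
  f(a) × f(c) < 0, new interval: [-3.280000, -1.710000]
Iteration 2:
  c_2 = (-3.280000 + (-1.710000))/2 = -2.495000
  f(c_2) = f(-2.495000) = -7.296412
  f(a) × f(c) ≥ 0, new interval: [-2.495000, -1.710000]
Iteration 3:
  c_3 = (-2.495000 + (-1.710000))/2 = -2.102500
  f(c_3) = f(-2.102500) = -2.078608
  f(a) × f(c) ≥ 0, new interval: [-2.102500, -1.710000]
Iteration 4:
  c_4 = (-2.102500 + (-1.710000))/2 = -1.906250
  f(c_4) = f(-1.906250) = -0.105621
  f(a) × f(c) ≥ 0, new interval: [-1.906250, -1.710000]
Iteration 5:
  c_5 = (-1.906250 + (-1.710000))/2 = -1.808125
  f(c_5) = f(-1.808125) = 0.741734
  f(a) × f(c) < 0, new interval: [-1.906250, -1.808125]
Iteration 6:
  c_6 = (-1.906250 + (-1.808125))/2 = -1.857187
  f(c_6) = f(-1.857187) = 0.329061
  f(a) × f(c) < 0, new interval: [-1.906250, -1.857187]
Iteration 7:
  c_7 = (-1.906250 + (-1.857187))/2 = -1.881719
  f(c_7) = f(-1.881719) = 0.114515
  f(a) × f(c) < 0, new interval: [-1.906250, -1.881719]

After 7 iteration(s), the approximation is c_7 = -1.881719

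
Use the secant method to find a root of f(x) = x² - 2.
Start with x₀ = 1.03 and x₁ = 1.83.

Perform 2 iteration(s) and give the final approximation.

f(x) = x² - 2
x₀ = 1.03, x₁ = 1.83

Secant formula: x_{n+1} = x_n - f(x_n)(x_n - x_{n-1})/(f(x_n) - f(x_{n-1}))

Iteration 1:
  f(1.030000) = -0.939100
  f(1.830000) = 1.348900
  x_2 = 1.830000 - 1.348900×(1.830000 - 1.030000)/(1.348900 - (-0.939100))
       = 1.358357
Iteration 2:
  f(1.830000) = 1.348900
  f(1.358357) = -0.154867
  x_3 = 1.358357 - (-0.154867)×(1.358357 - 1.830000)/(-0.154867 - 1.348900)
       = 1.406929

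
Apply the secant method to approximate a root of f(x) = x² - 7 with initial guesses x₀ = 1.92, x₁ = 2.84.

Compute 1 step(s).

f(x) = x² - 7
x₀ = 1.92, x₁ = 2.84

Secant formula: x_{n+1} = x_n - f(x_n)(x_n - x_{n-1})/(f(x_n) - f(x_{n-1}))

Iteration 1:
  f(1.920000) = -3.313600
  f(2.840000) = 1.065600
  x_2 = 2.840000 - 1.065600×(2.840000 - 1.920000)/(1.065600 - (-3.313600))
       = 2.616134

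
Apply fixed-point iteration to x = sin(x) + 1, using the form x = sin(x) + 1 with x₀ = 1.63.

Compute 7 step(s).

Equation: x = sin(x) + 1
Fixed-point form: x = sin(x) + 1
x₀ = 1.63

x_1 = g(1.630000) = 1.998248
x_2 = g(1.998248) = 1.910025
x_3 = g(1.910025) = 1.943012
x_4 = g(1.943012) = 1.931524
x_5 = g(1.931524) = 1.935640
x_6 = g(1.935640) = 1.934179
x_7 = g(1.934179) = 1.934700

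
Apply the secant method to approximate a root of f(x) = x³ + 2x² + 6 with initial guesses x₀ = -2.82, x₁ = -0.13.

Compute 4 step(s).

f(x) = x³ + 2x² + 6
x₀ = -2.82, x₁ = -0.13

Secant formula: x_{n+1} = x_n - f(x_n)(x_n - x_{n-1})/(f(x_n) - f(x_{n-1}))

Iteration 1:
  f(-2.820000) = -0.520968
  f(-0.130000) = 6.031603
  x_2 = -0.130000 - 6.031603×(-0.130000 - (-2.820000))/(6.031603 - (-0.520968))
       = -2.606129
Iteration 2:
  f(-0.130000) = 6.031603
  f(-2.606129) = 1.883226
  x_3 = -2.606129 - 1.883226×(-2.606129 - (-0.130000))/(1.883226 - 6.031603)
       = -3.730210
Iteration 3:
  f(-2.606129) = 1.883226
  f(-3.730210) = -18.074944
  x_4 = -3.730210 - (-18.074944)×(-3.730210 - (-2.606129))/(-18.074944 - 1.883226)
       = -2.712196
Iteration 4:
  f(-3.730210) = -18.074944
  f(-2.712196) = 0.761083
  x_5 = -2.712196 - 0.761083×(-2.712196 - (-3.730210))/(0.761083 - (-18.074944))
       = -2.753329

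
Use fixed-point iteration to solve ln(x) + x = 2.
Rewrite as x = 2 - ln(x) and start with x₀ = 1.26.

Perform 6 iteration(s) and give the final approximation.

Equation: ln(x) + x = 2
Fixed-point form: x = 2 - ln(x)
x₀ = 1.26

x_1 = g(1.260000) = 1.768888
x_2 = g(1.768888) = 1.429649
x_3 = g(1.429649) = 1.642571
x_4 = g(1.642571) = 1.503737
x_5 = g(1.503737) = 1.592047
x_6 = g(1.592047) = 1.534980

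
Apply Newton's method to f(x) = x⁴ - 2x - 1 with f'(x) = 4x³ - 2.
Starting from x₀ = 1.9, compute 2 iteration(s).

f(x) = x⁴ - 2x - 1
f'(x) = 4x³ - 2
x₀ = 1.9

Newton-Raphson formula: x_{n+1} = x_n - f(x_n)/f'(x_n)

Iteration 1:
  f(1.900000) = 8.232100
  f'(1.900000) = 25.436000
  x_1 = 1.900000 - 8.232100/25.436000 = 1.576360
Iteration 2:
  f(1.576360) = 2.022066
  f'(1.576360) = 13.668465
  x_2 = 1.576360 - 2.022066/13.668465 = 1.428424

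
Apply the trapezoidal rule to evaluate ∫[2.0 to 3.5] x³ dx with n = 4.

f(x) = x³
a = 2.0, b = 3.5, n = 4
h = (b - a)/n = 0.375000

Trapezoidal rule: (h/2)[f(x₀) + 2f(x₁) + 2f(x₂) + ... + f(xₙ)]

x_0 = 2.0000, f(x_0) = 8.000000, coefficient = 1
x_1 = 2.3750, f(x_1) = 13.396484, coefficient = 2
x_2 = 2.7500, f(x_2) = 20.796875, coefficient = 2
x_3 = 3.1250, f(x_3) = 30.517578, coefficient = 2
x_4 = 3.5000, f(x_4) = 42.875000, coefficient = 1

I ≈ (0.375000/2) × 180.296875 = 33.805664
Exact value: 33.515625
Error: 0.290039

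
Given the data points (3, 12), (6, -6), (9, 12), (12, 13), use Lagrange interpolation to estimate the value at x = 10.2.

Lagrange interpolation formula:
P(x) = Σ yᵢ × Lᵢ(x)
where Lᵢ(x) = Π_{j≠i} (x - xⱼ)/(xᵢ - xⱼ)

L_0(10.2) = (10.2 - 6)/(3 - 6) × (10.2 - 9)/(3 - 9) × (10.2 - 12)/(3 - 12) = 0.056000
L_1(10.2) = (10.2 - 3)/(6 - 3) × (10.2 - 9)/(6 - 9) × (10.2 - 12)/(6 - 12) = -0.288000
L_2(10.2) = (10.2 - 3)/(9 - 3) × (10.2 - 6)/(9 - 6) × (10.2 - 12)/(9 - 12) = 1.008000
L_3(10.2) = (10.2 - 3)/(12 - 3) × (10.2 - 6)/(12 - 6) × (10.2 - 9)/(12 - 9) = 0.224000

P(10.2) = 12×L_0(10.2) + (-6)×L_1(10.2) + 12×L_2(10.2) + 13×L_3(10.2)
P(10.2) = 17.408000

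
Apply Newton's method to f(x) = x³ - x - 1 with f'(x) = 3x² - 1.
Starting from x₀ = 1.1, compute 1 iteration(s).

f(x) = x³ - x - 1
f'(x) = 3x² - 1
x₀ = 1.1

Newton-Raphson formula: x_{n+1} = x_n - f(x_n)/f'(x_n)

Iteration 1:
  f(1.100000) = -0.769000
  f'(1.100000) = 2.630000
  x_1 = 1.100000 - (-0.769000)/2.630000 = 1.392395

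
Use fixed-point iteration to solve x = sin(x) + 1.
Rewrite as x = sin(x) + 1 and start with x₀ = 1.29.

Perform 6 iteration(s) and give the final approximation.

Equation: x = sin(x) + 1
Fixed-point form: x = sin(x) + 1
x₀ = 1.29

x_1 = g(1.290000) = 1.960835
x_2 = g(1.960835) = 1.924894
x_3 = g(1.924894) = 1.937960
x_4 = g(1.937960) = 1.933349
x_5 = g(1.933349) = 1.934994
x_6 = g(1.934994) = 1.934410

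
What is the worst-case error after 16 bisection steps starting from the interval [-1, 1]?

Bisection error bound: |error| ≤ (b-a)/2^n
|error| ≤ (1 - (-1))/2^16 = 2/2^16
|error| ≤ 0.0000305176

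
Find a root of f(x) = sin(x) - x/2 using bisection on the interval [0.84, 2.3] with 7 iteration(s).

f(x) = sin(x) - x/2
Initial interval: [0.84, 2.3]

Iteration 1:
  c_1 = (0.840000 + 2.300000)/2 = 1.570000
  f(c_1) = f(1.570000) = 0.215000
  f(a) × f(c) ≥ 0, new interval: [1.570000, 2.300000]
Iteration 2:
  c_2 = (1.570000 + 2.300000)/2 = 1.935000
  f(c_2) = f(1.935000) = -0.033092
  f(a) × f(c) < 0, new interval: [1.570000, 1.935000]
Iteration 3:
  c_3 = (1.570000 + 1.935000)/2 = 1.752500
  f(c_3) = f(1.752500) = 0.107287
  f(a) × f(c) ≥ 0, new interval: [1.752500, 1.935000]
Iteration 4:
  c_4 = (1.752500 + 1.935000)/2 = 1.843750
  f(c_4) = f(1.843750) = 0.041104
  f(a) × f(c) ≥ 0, new interval: [1.843750, 1.935000]
Iteration 5:
  c_5 = (1.843750 + 1.935000)/2 = 1.889375
  f(c_5) = f(1.889375) = 0.004994
  f(a) × f(c) ≥ 0, new interval: [1.889375, 1.935000]
Iteration 6:
  c_6 = (1.889375 + 1.935000)/2 = 1.912187
  f(c_6) = f(1.912187) = -0.013804
  f(a) × f(c) < 0, new interval: [1.889375, 1.912187]
Iteration 7:
  c_7 = (1.889375 + 1.912187)/2 = 1.900781
  f(c_7) = f(1.900781) = -0.004343
  f(a) × f(c) < 0, new interval: [1.889375, 1.900781]

After 7 iteration(s), the approximation is c_7 = 1.900781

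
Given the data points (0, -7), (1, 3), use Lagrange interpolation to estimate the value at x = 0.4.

Lagrange interpolation formula:
P(x) = Σ yᵢ × Lᵢ(x)
where Lᵢ(x) = Π_{j≠i} (x - xⱼ)/(xᵢ - xⱼ)

L_0(0.4) = (0.4 - 1)/(0 - 1) = 0.600000
L_1(0.4) = (0.4 - 0)/(1 - 0) = 0.400000

P(0.4) = (-7)×L_0(0.4) + 3×L_1(0.4)
P(0.4) = -3.000000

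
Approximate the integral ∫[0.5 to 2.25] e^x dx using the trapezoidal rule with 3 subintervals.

f(x) = e^x
a = 0.5, b = 2.25, n = 3
h = (b - a)/n = 0.583333

Trapezoidal rule: (h/2)[f(x₀) + 2f(x₁) + 2f(x₂) + ... + f(xₙ)]

x_0 = 0.5000, f(x_0) = 1.648721, coefficient = 1
x_1 = 1.0833, f(x_1) = 2.954512, coefficient = 2
x_2 = 1.6667, f(x_2) = 5.294490, coefficient = 2
x_3 = 2.2500, f(x_3) = 9.487736, coefficient = 1

I ≈ (0.583333/2) × 27.634460 = 8.060051
Exact value: 7.839015
Error: 0.221036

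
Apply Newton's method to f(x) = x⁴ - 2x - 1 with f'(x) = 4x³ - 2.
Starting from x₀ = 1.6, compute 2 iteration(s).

f(x) = x⁴ - 2x - 1
f'(x) = 4x³ - 2
x₀ = 1.6

Newton-Raphson formula: x_{n+1} = x_n - f(x_n)/f'(x_n)

Iteration 1:
  f(1.600000) = 2.353600
  f'(1.600000) = 14.384000
  x_1 = 1.600000 - 2.353600/14.384000 = 1.436374
Iteration 2:
  f(1.436374) = 0.383921
  f'(1.436374) = 9.853930
  x_2 = 1.436374 - 0.383921/9.853930 = 1.397413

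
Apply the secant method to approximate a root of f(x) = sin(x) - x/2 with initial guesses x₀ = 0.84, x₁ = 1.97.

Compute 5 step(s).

f(x) = sin(x) - x/2
x₀ = 0.84, x₁ = 1.97

Secant formula: x_{n+1} = x_n - f(x_n)(x_n - x_{n-1})/(f(x_n) - f(x_{n-1}))

Iteration 1:
  f(0.840000) = 0.324643
  f(1.970000) = -0.063629
  x_2 = 1.970000 - (-0.063629)×(1.970000 - 0.840000)/(-0.063629 - 0.324643)
       = 1.784818
Iteration 2:
  f(1.970000) = -0.063629
  f(1.784818) = 0.084776
  x_3 = 1.784818 - 0.084776×(1.784818 - 1.970000)/(0.084776 - (-0.063629))
       = 1.890602
Iteration 3:
  f(1.784818) = 0.084776
  f(1.890602) = 0.003995
  x_4 = 1.890602 - 0.003995×(1.890602 - 1.784818)/(0.003995 - 0.084776)
       = 1.895834
Iteration 4:
  f(1.890602) = 0.003995
  f(1.895834) = -0.000278
  x_5 = 1.895834 - (-0.000278)×(1.895834 - 1.890602)/(-0.000278 - 0.003995)
       = 1.895493
Iteration 5:
  f(1.895834) = -0.000278
  f(1.895493) = 0.000001
  x_6 = 1.895493 - 0.000001×(1.895493 - 1.895834)/(0.000001 - (-0.000278))
       = 1.895494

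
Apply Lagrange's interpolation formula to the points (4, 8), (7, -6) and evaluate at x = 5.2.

Lagrange interpolation formula:
P(x) = Σ yᵢ × Lᵢ(x)
where Lᵢ(x) = Π_{j≠i} (x - xⱼ)/(xᵢ - xⱼ)

L_0(5.2) = (5.2 - 7)/(4 - 7) = 0.600000
L_1(5.2) = (5.2 - 4)/(7 - 4) = 0.400000

P(5.2) = 8×L_0(5.2) + (-6)×L_1(5.2)
P(5.2) = 2.400000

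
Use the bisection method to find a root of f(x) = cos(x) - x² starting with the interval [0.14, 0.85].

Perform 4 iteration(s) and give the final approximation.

f(x) = cos(x) - x²
Initial interval: [0.14, 0.85]

Iteration 1:
  c_1 = (0.140000 + 0.850000)/2 = 0.495000
  f(c_1) = f(0.495000) = 0.634944
  f(a) × f(c) ≥ 0, new interval: [0.495000, 0.850000]
Iteration 2:
  c_2 = (0.495000 + 0.850000)/2 = 0.672500
  f(c_2) = f(0.672500) = 0.330011
  f(a) × f(c) ≥ 0, new interval: [0.672500, 0.850000]
Iteration 3:
  c_3 = (0.672500 + 0.850000)/2 = 0.761250
  f(c_3) = f(0.761250) = 0.144473
  f(a) × f(c) ≥ 0, new interval: [0.761250, 0.850000]
Iteration 4:
  c_4 = (0.761250 + 0.850000)/2 = 0.805625
  f(c_4) = f(0.805625) = 0.043629
  f(a) × f(c) ≥ 0, new interval: [0.805625, 0.850000]

After 4 iteration(s), the approximation is c_4 = 0.805625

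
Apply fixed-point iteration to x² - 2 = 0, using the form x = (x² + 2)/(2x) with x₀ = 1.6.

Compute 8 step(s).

Equation: x² - 2 = 0
Fixed-point form: x = (x² + 2)/(2x)
x₀ = 1.6

x_1 = g(1.600000) = 1.425000
x_2 = g(1.425000) = 1.414254
x_3 = g(1.414254) = 1.414214
x_4 = g(1.414214) = 1.414214
x_5 = g(1.414214) = 1.414214
x_6 = g(1.414214) = 1.414214
x_7 = g(1.414214) = 1.414214
x_8 = g(1.414214) = 1.414214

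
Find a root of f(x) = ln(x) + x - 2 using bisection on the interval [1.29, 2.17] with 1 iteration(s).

f(x) = ln(x) + x - 2
Initial interval: [1.29, 2.17]

Iteration 1:
  c_1 = (1.290000 + 2.170000)/2 = 1.730000
  f(c_1) = f(1.730000) = 0.278121
  f(a) × f(c) < 0, new interval: [1.290000, 1.730000]

After 1 iteration(s), the approximation is c_1 = 1.730000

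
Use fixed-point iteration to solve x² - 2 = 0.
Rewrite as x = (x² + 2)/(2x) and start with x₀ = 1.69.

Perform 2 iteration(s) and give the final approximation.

Equation: x² - 2 = 0
Fixed-point form: x = (x² + 2)/(2x)
x₀ = 1.69

x_1 = g(1.690000) = 1.436716
x_2 = g(1.436716) = 1.414390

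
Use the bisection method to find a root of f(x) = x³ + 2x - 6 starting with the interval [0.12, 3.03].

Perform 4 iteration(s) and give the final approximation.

f(x) = x³ + 2x - 6
Initial interval: [0.12, 3.03]

Iteration 1:
  c_1 = (0.120000 + 3.030000)/2 = 1.575000
  f(c_1) = f(1.575000) = 1.056984
  f(a) × f(c) < 0, new interval: [0.120000, 1.575000]
Iteration 2:
  c_2 = (0.120000 + 1.575000)/2 = 0.847500
  f(c_2) = f(0.847500) = -3.696278
  f(a) × f(c) ≥ 0, new interval: [0.847500, 1.575000]
Iteration 3:
  c_3 = (0.847500 + 1.575000)/2 = 1.211250
  f(c_3) = f(1.211250) = -1.800443
  f(a) × f(c) ≥ 0, new interval: [1.211250, 1.575000]
Iteration 4:
  c_4 = (1.211250 + 1.575000)/2 = 1.393125
  f(c_4) = f(1.393125) = -0.509977
  f(a) × f(c) ≥ 0, new interval: [1.393125, 1.575000]

After 4 iteration(s), the approximation is c_4 = 1.393125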